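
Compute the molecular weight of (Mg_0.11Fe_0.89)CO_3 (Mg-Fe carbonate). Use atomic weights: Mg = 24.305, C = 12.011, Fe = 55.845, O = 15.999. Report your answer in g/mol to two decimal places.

112.38 g/mol

M = 0.11(24.305) + 0.89(55.845) + 1(12.011) + 3(15.999)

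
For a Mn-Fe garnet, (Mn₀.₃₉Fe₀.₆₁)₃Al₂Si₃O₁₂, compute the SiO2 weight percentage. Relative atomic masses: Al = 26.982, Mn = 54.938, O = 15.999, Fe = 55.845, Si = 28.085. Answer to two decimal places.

M((Mn₀.₃₉Fe₀.₆₁)₃Al₂Si₃O₁₂) = 496.681 g/mol; M(SiO2) = 60.083 g/mol.
Moles SiO2 per formula unit = 3 Si ÷ 1 = 3.0000.
SiO2 fraction = (3.0000 × 60.083) / 496.681 = 180.249/496.681 = 0.3629.

36.29 wt%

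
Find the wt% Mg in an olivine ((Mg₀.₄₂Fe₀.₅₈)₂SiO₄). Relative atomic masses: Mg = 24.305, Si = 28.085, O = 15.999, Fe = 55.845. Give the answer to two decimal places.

11.52 mass %

Formula mass = 0.84·24.305 + 1.16·55.845 + 1·28.085 + 4·15.999 = 177.277 g/mol, of which 20.416 g is Mg.
So Mg makes up 20.416/177.277 = 0.1152 of the mass, i.e. 11.52%.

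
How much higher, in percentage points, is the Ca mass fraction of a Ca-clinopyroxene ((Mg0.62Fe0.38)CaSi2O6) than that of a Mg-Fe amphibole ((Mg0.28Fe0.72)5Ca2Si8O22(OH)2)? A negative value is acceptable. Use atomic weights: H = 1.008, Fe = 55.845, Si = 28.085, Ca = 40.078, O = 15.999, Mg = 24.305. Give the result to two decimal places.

M((Mg0.62Fe0.38)CaSi2O6) = 228.532 g/mol, so wt% Ca = 40.078/228.532 × 100 = 17.54%.
M((Mg0.28Fe0.72)5Ca2Si8O22(OH)2) = 925.897 g/mol, so wt% Ca = 80.156/925.897 × 100 = 8.66%.
17.54 − 8.66 = 8.88 pp.

8.88 percentage points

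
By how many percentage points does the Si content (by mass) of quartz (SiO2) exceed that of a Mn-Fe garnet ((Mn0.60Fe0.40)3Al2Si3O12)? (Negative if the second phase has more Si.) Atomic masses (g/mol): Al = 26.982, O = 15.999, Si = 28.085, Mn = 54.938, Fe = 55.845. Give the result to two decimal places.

Si in SiO2: molar mass 60.083 g/mol; 1×28.085 = 28.085 g → 46.74 wt%.
Si in (Mn0.60Fe0.40)3Al2Si3O12: molar mass 496.109 g/mol; 3×28.085 = 84.255 g → 16.98 wt%.
Difference = 46.74 − 16.98 = 29.76 percentage points.

29.76 percentage points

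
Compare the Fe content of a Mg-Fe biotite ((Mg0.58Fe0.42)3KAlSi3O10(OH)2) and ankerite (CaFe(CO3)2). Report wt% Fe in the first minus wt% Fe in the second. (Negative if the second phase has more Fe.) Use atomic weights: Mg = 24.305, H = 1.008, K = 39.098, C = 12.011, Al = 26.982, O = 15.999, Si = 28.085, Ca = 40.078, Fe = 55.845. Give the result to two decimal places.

-10.46 percentage points

Fe in (Mg0.58Fe0.42)3KAlSi3O10(OH)2: molar mass 456.994 g/mol; 1.26×55.845 = 70.365 g → 15.40 wt%.
Fe in CaFe(CO3)2: molar mass 215.939 g/mol; 1×55.845 = 55.845 g → 25.86 wt%.
Difference = 15.40 − 25.86 = -10.46 percentage points.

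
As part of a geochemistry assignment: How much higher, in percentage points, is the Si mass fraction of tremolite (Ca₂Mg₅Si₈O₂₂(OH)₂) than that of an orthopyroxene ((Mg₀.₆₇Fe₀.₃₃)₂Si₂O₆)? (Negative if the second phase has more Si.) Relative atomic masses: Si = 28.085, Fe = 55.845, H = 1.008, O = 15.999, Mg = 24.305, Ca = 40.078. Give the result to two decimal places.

2.31 percentage points

Si in Ca₂Mg₅Si₈O₂₂(OH)₂: molar mass 812.353 g/mol; 8×28.085 = 224.680 g → 27.66 wt%.
Si in (Mg₀.₆₇Fe₀.₃₃)₂Si₂O₆: molar mass 221.590 g/mol; 2×28.085 = 56.170 g → 25.35 wt%.
Difference = 27.66 − 25.35 = 2.31 percentage points.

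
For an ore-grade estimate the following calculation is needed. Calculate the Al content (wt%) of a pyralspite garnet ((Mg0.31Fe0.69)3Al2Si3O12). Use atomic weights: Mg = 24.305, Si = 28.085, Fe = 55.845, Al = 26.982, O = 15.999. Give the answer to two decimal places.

Formula mass = 0.93×24.305 + 2.07×55.845 + 2×26.982 + 3×28.085 + 12×15.999 = 468.410 g/mol, of which 53.964 g is Al.
So Al makes up 53.964/468.410 = 0.1152 of the mass, i.e. 11.52%.

11.52 wt%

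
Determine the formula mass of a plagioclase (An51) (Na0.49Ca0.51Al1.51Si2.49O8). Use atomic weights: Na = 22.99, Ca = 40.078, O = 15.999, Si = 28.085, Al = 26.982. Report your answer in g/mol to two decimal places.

M = 0.49·22.99 + 0.51·40.078 + 1.51·26.982 + 2.49·28.085 + 8·15.999

270.37 g/mol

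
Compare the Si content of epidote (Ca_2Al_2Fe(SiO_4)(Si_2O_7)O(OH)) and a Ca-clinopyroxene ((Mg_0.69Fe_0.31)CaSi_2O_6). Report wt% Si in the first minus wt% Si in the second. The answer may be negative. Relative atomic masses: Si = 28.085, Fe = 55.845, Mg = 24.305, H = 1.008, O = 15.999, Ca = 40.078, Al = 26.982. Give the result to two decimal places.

Si in Ca_2Al_2Fe(SiO_4)(Si_2O_7)O(OH): molar mass 483.215 g/mol; 3×28.085 = 84.255 g → 17.44 wt%.
Si in (Mg_0.69Fe_0.31)CaSi_2O_6: molar mass 226.324 g/mol; 2×28.085 = 56.170 g → 24.82 wt%.
Difference = 17.44 − 24.82 = -7.38 percentage points.

-7.38 percentage points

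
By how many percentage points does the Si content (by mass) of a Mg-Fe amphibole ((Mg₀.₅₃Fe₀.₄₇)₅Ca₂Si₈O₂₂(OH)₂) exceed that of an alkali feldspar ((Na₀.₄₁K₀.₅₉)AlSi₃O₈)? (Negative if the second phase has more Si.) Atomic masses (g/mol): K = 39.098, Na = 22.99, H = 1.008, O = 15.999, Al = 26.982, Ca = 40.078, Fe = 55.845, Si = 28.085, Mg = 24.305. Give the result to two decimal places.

Si in (Mg₀.₅₃Fe₀.₄₇)₅Ca₂Si₈O₂₂(OH)₂: molar mass 886.472 g/mol; 8×28.085 = 224.680 g → 25.35 wt%.
Si in (Na₀.₄₁K₀.₅₉)AlSi₃O₈: molar mass 271.723 g/mol; 3×28.085 = 84.255 g → 31.01 wt%.
Difference = 25.35 − 31.01 = -5.66 percentage points.

-5.66 percentage points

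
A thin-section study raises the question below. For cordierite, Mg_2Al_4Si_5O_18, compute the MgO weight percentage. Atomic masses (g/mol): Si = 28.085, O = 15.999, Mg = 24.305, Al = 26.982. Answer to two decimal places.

13.78 wt%

Molar mass of Mg_2Al_4Si_5O_18 = 2*24.305 + 4*26.982 + 5*28.085 + 18*15.999 = 584.945 g/mol.
Each formula unit contains 2 Mg, equivalent to 2/1 = 2.0000 mol MgO.
M(MgO) = 1×24.305 + 1×15.999 = 40.304 g/mol.
Mass of MgO per formula unit = 2.0000 × 40.304 = 80.608 g.
MgO wt% = 80.608 / 584.945 × 100 = 13.78%.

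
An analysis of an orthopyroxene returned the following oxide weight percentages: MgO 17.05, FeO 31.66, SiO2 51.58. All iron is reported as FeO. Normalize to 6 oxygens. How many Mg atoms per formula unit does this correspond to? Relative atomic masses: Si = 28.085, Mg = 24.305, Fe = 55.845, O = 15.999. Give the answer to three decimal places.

MgO (M=40.304): mol = 0.42303; Mg = 0.42303, O = 0.42303.
FeO (M=71.844): mol = 0.44068; Fe = 0.44068, O = 0.44068.
SiO2 (M=60.083): mol = 0.85848; Si = 0.85848, O = 1.71696.
ΣO = 2.58067; factor = 6/ΣO = 2.32498.
Mg apfu = 0.42303 × 2.32498 = 0.984.

0.984 Mg apfu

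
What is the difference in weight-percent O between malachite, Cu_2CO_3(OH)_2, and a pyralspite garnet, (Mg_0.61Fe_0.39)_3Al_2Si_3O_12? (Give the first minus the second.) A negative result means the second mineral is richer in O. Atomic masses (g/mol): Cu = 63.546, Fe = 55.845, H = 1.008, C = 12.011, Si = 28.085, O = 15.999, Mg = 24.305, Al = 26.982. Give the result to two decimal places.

-7.45 percentage points

O in Cu_2CO_3(OH)_2: molar mass 221.114 g/mol; 5×15.999 = 79.995 g → 36.18 wt%.
O in (Mg_0.61Fe_0.39)_3Al_2Si_3O_12: molar mass 440.024 g/mol; 12×15.999 = 191.988 g → 43.63 wt%.
Difference = 36.18 − 43.63 = -7.45 percentage points.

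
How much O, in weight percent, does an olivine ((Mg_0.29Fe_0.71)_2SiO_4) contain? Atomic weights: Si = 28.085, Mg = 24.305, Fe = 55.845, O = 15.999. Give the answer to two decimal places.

34.50 weight percent

Molar mass of (Mg_0.29Fe_0.71)_2SiO_4: 0.58·24.305 + 1.42·55.845 + 1·28.085 + 4·15.999 = 185.478 g/mol.
Mass of O per formula unit: 4 × 15.999 = 63.996 g.
Weight fraction O = 63.996 / 185.478 = 0.3450.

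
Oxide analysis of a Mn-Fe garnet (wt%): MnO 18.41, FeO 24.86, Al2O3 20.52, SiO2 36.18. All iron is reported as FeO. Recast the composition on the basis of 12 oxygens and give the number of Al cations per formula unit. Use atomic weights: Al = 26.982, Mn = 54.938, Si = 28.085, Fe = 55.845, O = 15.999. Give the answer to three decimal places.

MnO (M=70.937): mol = 0.25953; Mn = 0.25953, O = 0.25953.
FeO (M=71.844): mol = 0.34603; Fe = 0.34603, O = 0.34603.
Al2O3 (M=101.961): mol = 0.20125; Al = 0.40250, O = 0.60375.
SiO2 (M=60.083): mol = 0.60217; Si = 0.60217, O = 1.20434.
ΣO = 2.41365; factor = 12/ΣO = 4.97172.
Al apfu = 0.40250 × 4.97172 = 2.001.

2.001 Al apfu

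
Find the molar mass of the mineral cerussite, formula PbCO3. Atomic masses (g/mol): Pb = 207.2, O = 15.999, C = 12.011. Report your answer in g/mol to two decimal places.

The formula mass is the sum 1·207.2 + 1·12.011 + 3·15.999.

267.21 g/mol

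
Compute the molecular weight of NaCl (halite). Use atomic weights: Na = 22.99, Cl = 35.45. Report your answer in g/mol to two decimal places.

M = 1×22.99 + 1×35.45

58.44 g/mol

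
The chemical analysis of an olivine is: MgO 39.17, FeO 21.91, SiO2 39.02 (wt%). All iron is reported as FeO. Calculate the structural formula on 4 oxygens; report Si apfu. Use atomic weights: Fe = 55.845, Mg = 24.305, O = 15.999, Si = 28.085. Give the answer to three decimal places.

MgO (M=40.304): mol = 0.97186; Mg = 0.97186, O = 0.97186.
FeO (M=71.844): mol = 0.30497; Fe = 0.30497, O = 0.30497.
SiO2 (M=60.083): mol = 0.64943; Si = 0.64943, O = 1.29886.
ΣO = 2.57569; factor = 4/ΣO = 1.55298.
Si apfu = 0.64943 × 1.55298 = 1.009.

1.009 Si apfu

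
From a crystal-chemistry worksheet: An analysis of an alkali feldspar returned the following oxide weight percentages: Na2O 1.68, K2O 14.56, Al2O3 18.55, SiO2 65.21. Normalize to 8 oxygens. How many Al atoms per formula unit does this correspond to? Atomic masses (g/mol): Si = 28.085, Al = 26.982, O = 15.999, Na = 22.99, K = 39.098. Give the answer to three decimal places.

1.004 Al apfu

Na2O (M=61.979): mol = 0.02711; Na = 0.05422, O = 0.02711.
K2O (M=94.195): mol = 0.15457; K = 0.30914, O = 0.15457.
Al2O3 (M=101.961): mol = 0.18193; Al = 0.36386, O = 0.54579.
SiO2 (M=60.083): mol = 1.08533; Si = 1.08533, O = 2.17066.
ΣO = 2.89813; factor = 8/ΣO = 2.76040.
Al apfu = 0.36386 × 2.76040 = 1.004.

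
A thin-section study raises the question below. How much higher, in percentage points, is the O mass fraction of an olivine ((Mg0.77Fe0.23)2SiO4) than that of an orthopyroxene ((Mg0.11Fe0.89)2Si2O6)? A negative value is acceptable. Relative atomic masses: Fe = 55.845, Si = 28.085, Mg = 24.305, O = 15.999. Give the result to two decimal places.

First mineral: 63.996 g O in 155.199 g formula = 41.23 wt% O.
Second mineral: 95.994 g O in 256.915 g formula = 37.36 wt% O.
41.23% − 37.36% gives a difference of 3.87 percentage points.

3.87 percentage points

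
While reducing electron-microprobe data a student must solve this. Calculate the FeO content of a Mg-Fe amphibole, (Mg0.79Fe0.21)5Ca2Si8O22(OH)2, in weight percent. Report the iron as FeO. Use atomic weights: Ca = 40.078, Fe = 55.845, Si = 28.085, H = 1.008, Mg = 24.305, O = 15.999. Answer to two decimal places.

Molar mass of (Mg0.79Fe0.21)5Ca2Si8O22(OH)2 = 3.95*24.305 + 1.05*55.845 + 2*40.078 + 8*28.085 + 24*15.999 + 2*1.008 = 845.470 g/mol.
Each formula unit contains 1.05 Fe, equivalent to 1.05/1 = 1.0500 mol FeO.
M(FeO) = 1×55.845 + 1×15.999 = 71.844 g/mol.
Mass of FeO per formula unit = 1.0500 × 71.844 = 75.436 g.
FeO wt% = 75.436 / 845.470 × 100 = 8.92%.

8.92 wt%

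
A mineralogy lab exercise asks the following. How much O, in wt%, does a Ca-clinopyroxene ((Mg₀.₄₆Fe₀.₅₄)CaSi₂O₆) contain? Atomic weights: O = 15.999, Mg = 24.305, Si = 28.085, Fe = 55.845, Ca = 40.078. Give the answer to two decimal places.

Molar mass of (Mg₀.₄₆Fe₀.₅₄)CaSi₂O₆: 0.46·24.305 + 0.54·55.845 + 1·40.078 + 2·28.085 + 6·15.999 = 233.579 g/mol.
Mass of O per formula unit: 6 × 15.999 = 95.994 g.
Weight fraction O = 95.994 / 233.579 = 0.4110.

41.10 wt%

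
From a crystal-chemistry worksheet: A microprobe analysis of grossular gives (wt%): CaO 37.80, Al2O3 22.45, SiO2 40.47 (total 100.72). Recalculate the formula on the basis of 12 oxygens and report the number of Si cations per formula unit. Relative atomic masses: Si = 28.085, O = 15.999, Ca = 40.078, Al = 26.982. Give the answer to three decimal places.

3.014 Si apfu

CaO (M=56.077): mol = 0.67407; Ca = 0.67407, O = 0.67407.
Al2O3 (M=101.961): mol = 0.22018; Al = 0.44036, O = 0.66054.
SiO2 (M=60.083): mol = 0.67357; Si = 0.67357, O = 1.34714.
ΣO = 2.68175; factor = 12/ΣO = 4.47469.
Si apfu = 0.67357 × 4.47469 = 3.014.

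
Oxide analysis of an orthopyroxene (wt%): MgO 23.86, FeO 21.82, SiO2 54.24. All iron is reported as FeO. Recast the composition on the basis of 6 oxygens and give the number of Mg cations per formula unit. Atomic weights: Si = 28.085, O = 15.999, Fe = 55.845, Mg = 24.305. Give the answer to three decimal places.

MgO: 23.86/40.304 = 0.59200 mol → 0.59200 mol Mg, 0.59200 mol O.
FeO: 21.82/71.844 = 0.30371 mol → 0.30371 mol Fe, 0.30371 mol O.
SiO2: 54.24/60.083 = 0.90275 mol → 0.90275 mol Si, 1.80550 mol O.
Total oxygen = 2.70121 mol. Normalization factor = 6/2.70121 = 2.22123.
Mg per 6 O = 0.59200 × 2.22123 = 1.315.

1.315 Mg apfu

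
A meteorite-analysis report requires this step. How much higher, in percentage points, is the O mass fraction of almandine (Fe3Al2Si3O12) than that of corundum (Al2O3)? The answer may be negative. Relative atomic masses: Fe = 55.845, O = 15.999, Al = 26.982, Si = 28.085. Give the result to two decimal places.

M(Fe3Al2Si3O12) = 497.742 g/mol, so wt% O = 191.988/497.742 × 100 = 38.57%.
M(Al2O3) = 101.961 g/mol, so wt% O = 47.997/101.961 × 100 = 47.07%.
38.57 − 47.07 = -8.50 pp.

-8.50 percentage points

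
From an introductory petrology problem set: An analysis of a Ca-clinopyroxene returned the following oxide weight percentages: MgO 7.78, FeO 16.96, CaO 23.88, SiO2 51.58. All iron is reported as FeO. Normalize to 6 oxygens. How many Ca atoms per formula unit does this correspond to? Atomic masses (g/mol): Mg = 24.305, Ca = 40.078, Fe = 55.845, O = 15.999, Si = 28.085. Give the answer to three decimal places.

0.993 Ca apfu

MgO (M=40.304): mol = 0.19303; Mg = 0.19303, O = 0.19303.
FeO (M=71.844): mol = 0.23607; Fe = 0.23607, O = 0.23607.
CaO (M=56.077): mol = 0.42584; Ca = 0.42584, O = 0.42584.
SiO2 (M=60.083): mol = 0.85848; Si = 0.85848, O = 1.71696.
ΣO = 2.57190; factor = 6/ΣO = 2.33291.
Ca apfu = 0.42584 × 2.33291 = 0.993.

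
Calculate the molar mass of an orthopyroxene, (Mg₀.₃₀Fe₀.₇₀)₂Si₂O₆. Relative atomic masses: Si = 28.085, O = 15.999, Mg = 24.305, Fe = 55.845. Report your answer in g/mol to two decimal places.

M = 0.60·24.305 + 1.40·55.845 + 2·28.085 + 6·15.999

244.93 g/mol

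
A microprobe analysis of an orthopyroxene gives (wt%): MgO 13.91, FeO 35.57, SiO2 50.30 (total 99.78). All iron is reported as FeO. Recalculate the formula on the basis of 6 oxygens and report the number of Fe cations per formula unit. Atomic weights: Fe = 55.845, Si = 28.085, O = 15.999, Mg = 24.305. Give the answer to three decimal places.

1.181 Fe apfu

MgO (M=40.304): mol = 0.34513; Mg = 0.34513, O = 0.34513.
FeO (M=71.844): mol = 0.49510; Fe = 0.49510, O = 0.49510.
SiO2 (M=60.083): mol = 0.83718; Si = 0.83718, O = 1.67436.
ΣO = 2.51459; factor = 6/ΣO = 2.38607.
Fe apfu = 0.49510 × 2.38607 = 1.181.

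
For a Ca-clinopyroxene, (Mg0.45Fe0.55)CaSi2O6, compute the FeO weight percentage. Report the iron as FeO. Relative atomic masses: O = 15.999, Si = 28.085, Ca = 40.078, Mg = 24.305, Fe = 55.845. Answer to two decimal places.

16.89 wt%

M((Mg0.45Fe0.55)CaSi2O6) = 233.894 g/mol; M(FeO) = 71.844 g/mol.
Moles FeO per formula unit = 0.55 Fe ÷ 1 = 0.5500.
FeO fraction = (0.5500 × 71.844) / 233.894 = 39.514/233.894 = 0.1689.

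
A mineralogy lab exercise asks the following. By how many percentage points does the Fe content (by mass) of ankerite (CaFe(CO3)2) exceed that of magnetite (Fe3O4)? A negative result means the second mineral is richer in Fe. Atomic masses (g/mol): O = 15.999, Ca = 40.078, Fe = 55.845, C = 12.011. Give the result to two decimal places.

-46.50 percentage points

M(CaFe(CO3)2) = 215.939 g/mol, so wt% Fe = 55.845/215.939 × 100 = 25.86%.
M(Fe3O4) = 231.531 g/mol, so wt% Fe = 167.535/231.531 × 100 = 72.36%.
25.86 − 72.36 = -46.50 pp.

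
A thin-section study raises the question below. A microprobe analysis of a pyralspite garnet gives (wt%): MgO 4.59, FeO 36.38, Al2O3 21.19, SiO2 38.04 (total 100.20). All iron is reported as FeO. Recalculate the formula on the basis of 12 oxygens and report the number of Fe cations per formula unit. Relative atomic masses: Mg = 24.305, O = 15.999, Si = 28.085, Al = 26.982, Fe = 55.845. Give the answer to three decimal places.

MgO: 4.59/40.304 = 0.11388 mol → 0.11388 mol Mg, 0.11388 mol O.
FeO: 36.38/71.844 = 0.50637 mol → 0.50637 mol Fe, 0.50637 mol O.
Al2O3: 21.19/101.961 = 0.20782 mol → 0.41564 mol Al, 0.62346 mol O.
SiO2: 38.04/60.083 = 0.63312 mol → 0.63312 mol Si, 1.26624 mol O.
Total oxygen = 2.50995 mol. Normalization factor = 12/2.50995 = 4.78097.
Fe per 12 O = 0.50637 × 4.78097 = 2.421.

2.421 Fe apfu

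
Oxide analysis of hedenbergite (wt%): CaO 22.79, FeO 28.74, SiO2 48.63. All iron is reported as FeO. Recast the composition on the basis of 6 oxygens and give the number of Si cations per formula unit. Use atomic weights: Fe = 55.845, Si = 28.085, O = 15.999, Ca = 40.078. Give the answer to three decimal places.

2.002 Si apfu

22.79 wt% CaO ÷ 56.077 g/mol = 0.40641 mol, giving 0.40641 Ca and 0.40641 O.
28.74 wt% FeO ÷ 71.844 g/mol = 0.40003 mol, giving 0.40003 Fe and 0.40003 O.
48.63 wt% SiO2 ÷ 60.083 g/mol = 0.80938 mol, giving 0.80938 Si and 1.61876 O.
Oxygen sums to 2.42520; scaling by 6/2.42520 = 2.47402 puts the formula on 6 O.
Si: 0.80938 × 2.47402 = 2.002 atoms per formula unit.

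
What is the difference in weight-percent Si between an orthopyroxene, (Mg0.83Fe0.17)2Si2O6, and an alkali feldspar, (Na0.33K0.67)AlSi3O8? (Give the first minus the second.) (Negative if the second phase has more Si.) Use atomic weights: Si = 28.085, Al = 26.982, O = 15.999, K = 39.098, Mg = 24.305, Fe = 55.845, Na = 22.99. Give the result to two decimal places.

-4.30 percentage points

First mineral: 56.170 g Si in 211.498 g formula = 26.56 wt% Si.
Second mineral: 84.255 g Si in 273.011 g formula = 30.86 wt% Si.
26.56% − 30.86% gives a difference of -4.30 percentage points.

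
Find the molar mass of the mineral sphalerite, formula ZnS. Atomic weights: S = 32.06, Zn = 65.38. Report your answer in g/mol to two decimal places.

Zn: 1 × 65.38 = 65.3800
S: 1 × 32.06 = 32.0600
Summing the contributions gives the formula mass.

97.44 g/mol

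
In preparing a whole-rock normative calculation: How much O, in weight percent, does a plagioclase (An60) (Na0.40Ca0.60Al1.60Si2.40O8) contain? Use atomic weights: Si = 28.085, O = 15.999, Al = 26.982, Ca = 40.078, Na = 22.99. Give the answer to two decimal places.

Molar mass of Na0.40Ca0.60Al1.60Si2.40O8: 0.40*22.99 + 0.60*40.078 + 1.60*26.982 + 2.40*28.085 + 8*15.999 = 271.810 g/mol.
Mass of O per formula unit: 8 × 15.999 = 127.992 g.
Weight fraction O = 127.992 / 271.810 = 0.4709.

47.09 weight percent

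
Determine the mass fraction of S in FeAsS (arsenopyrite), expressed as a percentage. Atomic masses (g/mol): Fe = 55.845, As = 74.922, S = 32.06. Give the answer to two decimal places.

Molar mass of FeAsS: 1·55.845 + 1·74.922 + 1·32.06 = 162.827 g/mol.
Mass of S per formula unit: 1 × 32.06 = 32.060 g.
Weight fraction S = 32.060 / 162.827 = 0.1969.

19.69 mass %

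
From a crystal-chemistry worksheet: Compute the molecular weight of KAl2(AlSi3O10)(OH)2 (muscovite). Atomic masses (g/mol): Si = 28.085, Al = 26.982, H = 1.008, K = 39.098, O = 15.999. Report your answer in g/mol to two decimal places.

398.30 g/mol

K: 1 × 39.098 = 39.0980
Al: 3 × 26.982 = 80.9460
Si: 3 × 28.085 = 84.2550
O: 12 × 15.999 = 191.9880
H: 2 × 1.008 = 2.0160
Summing the contributions gives the formula mass.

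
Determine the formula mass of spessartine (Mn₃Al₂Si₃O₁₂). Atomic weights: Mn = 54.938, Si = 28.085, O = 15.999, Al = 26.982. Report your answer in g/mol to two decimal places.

495.02 g/mol

M = 3(54.938) + 2(26.982) + 3(28.085) + 12(15.999)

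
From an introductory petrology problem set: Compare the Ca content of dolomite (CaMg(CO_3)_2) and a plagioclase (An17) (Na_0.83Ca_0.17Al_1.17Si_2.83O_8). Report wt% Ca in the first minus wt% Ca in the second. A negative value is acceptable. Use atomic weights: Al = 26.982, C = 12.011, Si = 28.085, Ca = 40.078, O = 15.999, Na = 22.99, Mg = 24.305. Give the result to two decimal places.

Ca in CaMg(CO_3)_2: molar mass 184.399 g/mol; 1×40.078 = 40.078 g → 21.73 wt%.
Ca in Na_0.83Ca_0.17Al_1.17Si_2.83O_8: molar mass 264.936 g/mol; 0.17×40.078 = 6.813 g → 2.57 wt%.
Difference = 21.73 − 2.57 = 19.16 percentage points.

19.16 percentage points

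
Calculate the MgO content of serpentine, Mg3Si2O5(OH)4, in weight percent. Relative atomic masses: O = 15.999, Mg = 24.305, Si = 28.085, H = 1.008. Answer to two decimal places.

M(Mg3Si2O5(OH)4) = 277.108 g/mol; M(MgO) = 40.304 g/mol.
Moles MgO per formula unit = 3 Mg ÷ 1 = 3.0000.
MgO fraction = (3.0000 × 40.304) / 277.108 = 120.912/277.108 = 0.4363.

43.63 wt%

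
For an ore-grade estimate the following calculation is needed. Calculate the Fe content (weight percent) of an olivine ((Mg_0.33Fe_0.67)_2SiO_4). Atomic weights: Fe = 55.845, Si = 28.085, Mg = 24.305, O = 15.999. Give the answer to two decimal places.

Molar mass of (Mg_0.33Fe_0.67)_2SiO_4: 0.66·24.305 + 1.34·55.845 + 1·28.085 + 4·15.999 = 182.955 g/mol.
Mass of Fe per formula unit: 1.34 × 55.845 = 74.832 g.
Weight fraction Fe = 74.832 / 182.955 = 0.4090.

40.90 weight percent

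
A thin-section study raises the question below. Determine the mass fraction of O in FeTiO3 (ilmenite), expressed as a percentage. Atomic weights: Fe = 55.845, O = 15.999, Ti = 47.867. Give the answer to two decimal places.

Molar mass of FeTiO3: 1×55.845 + 1×47.867 + 3×15.999 = 151.709 g/mol.
Mass of O per formula unit: 3 × 15.999 = 47.997 g.
Weight fraction O = 47.997 / 151.709 = 0.3164.

31.64 mass %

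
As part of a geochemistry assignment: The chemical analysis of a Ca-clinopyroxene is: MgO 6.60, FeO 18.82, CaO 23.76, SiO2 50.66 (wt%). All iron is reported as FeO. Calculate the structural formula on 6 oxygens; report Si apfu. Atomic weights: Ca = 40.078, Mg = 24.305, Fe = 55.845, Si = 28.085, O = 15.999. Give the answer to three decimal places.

6.60 wt% MgO ÷ 40.304 g/mol = 0.16376 mol, giving 0.16376 Mg and 0.16376 O.
18.82 wt% FeO ÷ 71.844 g/mol = 0.26196 mol, giving 0.26196 Fe and 0.26196 O.
23.76 wt% CaO ÷ 56.077 g/mol = 0.42370 mol, giving 0.42370 Ca and 0.42370 O.
50.66 wt% SiO2 ÷ 60.083 g/mol = 0.84317 mol, giving 0.84317 Si and 1.68634 O.
Oxygen sums to 2.53576; scaling by 6/2.53576 = 2.36615 puts the formula on 6 O.
Si: 0.84317 × 2.36615 = 1.995 atoms per formula unit.

1.995 Si apfu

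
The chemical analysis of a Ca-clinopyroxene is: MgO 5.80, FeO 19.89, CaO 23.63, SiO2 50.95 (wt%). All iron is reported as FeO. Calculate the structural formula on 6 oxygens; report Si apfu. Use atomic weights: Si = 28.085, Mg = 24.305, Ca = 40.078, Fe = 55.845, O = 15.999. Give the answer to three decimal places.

MgO (M=40.304): mol = 0.14391; Mg = 0.14391, O = 0.14391.
FeO (M=71.844): mol = 0.27685; Fe = 0.27685, O = 0.27685.
CaO (M=56.077): mol = 0.42138; Ca = 0.42138, O = 0.42138.
SiO2 (M=60.083): mol = 0.84799; Si = 0.84799, O = 1.69598.
ΣO = 2.53812; factor = 6/ΣO = 2.36395.
Si apfu = 0.84799 × 2.36395 = 2.005.

2.005 Si apfu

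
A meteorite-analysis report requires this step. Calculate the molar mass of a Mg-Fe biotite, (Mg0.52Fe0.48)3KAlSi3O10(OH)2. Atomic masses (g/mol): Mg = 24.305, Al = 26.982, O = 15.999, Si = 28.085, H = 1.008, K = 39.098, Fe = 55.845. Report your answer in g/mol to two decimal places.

462.67 g/mol

The formula mass is the sum 1.56(24.305) + 1.44(55.845) + 1(39.098) + 1(26.982) + 3(28.085) + 12(15.999) + 2(1.008).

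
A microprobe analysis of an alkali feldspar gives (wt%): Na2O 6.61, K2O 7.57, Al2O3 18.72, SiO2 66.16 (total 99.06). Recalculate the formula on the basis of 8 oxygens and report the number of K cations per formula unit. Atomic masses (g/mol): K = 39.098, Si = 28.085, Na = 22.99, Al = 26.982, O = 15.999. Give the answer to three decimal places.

Na2O: 6.61/61.979 = 0.10665 mol → 0.21330 mol Na, 0.10665 mol O.
K2O: 7.57/94.195 = 0.08037 mol → 0.16074 mol K, 0.08037 mol O.
Al2O3: 18.72/101.961 = 0.18360 mol → 0.36720 mol Al, 0.55080 mol O.
SiO2: 66.16/60.083 = 1.10114 mol → 1.10114 mol Si, 2.20228 mol O.
Total oxygen = 2.94010 mol. Normalization factor = 8/2.94010 = 2.72100.
K per 8 O = 0.16074 × 2.72100 = 0.437.

0.437 K apfu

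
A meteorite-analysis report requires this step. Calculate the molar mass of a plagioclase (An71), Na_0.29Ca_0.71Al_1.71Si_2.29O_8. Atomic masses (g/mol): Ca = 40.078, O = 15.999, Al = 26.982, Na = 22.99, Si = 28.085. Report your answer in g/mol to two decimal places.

The formula mass is the sum 0.29(22.99) + 0.71(40.078) + 1.71(26.982) + 2.29(28.085) + 8(15.999).

273.57 g/mol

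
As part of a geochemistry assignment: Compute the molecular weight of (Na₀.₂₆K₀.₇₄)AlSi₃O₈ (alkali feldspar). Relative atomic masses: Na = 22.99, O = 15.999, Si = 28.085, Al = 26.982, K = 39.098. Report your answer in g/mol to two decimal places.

M = 0.26(22.99) + 0.74(39.098) + 1(26.982) + 3(28.085) + 8(15.999)

274.14 g/mol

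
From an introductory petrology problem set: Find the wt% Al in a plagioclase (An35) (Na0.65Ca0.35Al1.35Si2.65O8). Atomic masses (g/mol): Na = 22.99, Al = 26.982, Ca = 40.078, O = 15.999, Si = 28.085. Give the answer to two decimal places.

Formula mass = 0.65·22.99 + 0.35·40.078 + 1.35·26.982 + 2.65·28.085 + 8·15.999 = 267.814 g/mol, of which 36.426 g is Al.
So Al makes up 36.426/267.814 = 0.1360 of the mass, i.e. 13.60%.

13.60 wt%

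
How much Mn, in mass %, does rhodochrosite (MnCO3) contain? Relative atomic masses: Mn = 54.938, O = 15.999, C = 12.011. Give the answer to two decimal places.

47.79 mass %

Formula mass = 1×54.938 + 1×12.011 + 3×15.999 = 114.946 g/mol, of which 54.938 g is Mn.
So Mn makes up 54.938/114.946 = 0.4779 of the mass, i.e. 47.79%.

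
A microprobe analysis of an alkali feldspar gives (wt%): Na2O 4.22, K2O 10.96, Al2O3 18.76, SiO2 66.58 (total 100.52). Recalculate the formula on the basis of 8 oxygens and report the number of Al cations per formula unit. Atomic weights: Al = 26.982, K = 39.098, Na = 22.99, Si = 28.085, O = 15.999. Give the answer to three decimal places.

4.22 wt% Na2O ÷ 61.979 g/mol = 0.06809 mol, giving 0.13618 Na and 0.06809 O.
10.96 wt% K2O ÷ 94.195 g/mol = 0.11635 mol, giving 0.23270 K and 0.11635 O.
18.76 wt% Al2O3 ÷ 101.961 g/mol = 0.18399 mol, giving 0.36798 Al and 0.55197 O.
66.58 wt% SiO2 ÷ 60.083 g/mol = 1.10813 mol, giving 1.10813 Si and 2.21626 O.
Oxygen sums to 2.95267; scaling by 8/2.95267 = 2.70941 puts the formula on 8 O.
Al: 0.36798 × 2.70941 = 0.997 atoms per formula unit.

0.997 Al apfu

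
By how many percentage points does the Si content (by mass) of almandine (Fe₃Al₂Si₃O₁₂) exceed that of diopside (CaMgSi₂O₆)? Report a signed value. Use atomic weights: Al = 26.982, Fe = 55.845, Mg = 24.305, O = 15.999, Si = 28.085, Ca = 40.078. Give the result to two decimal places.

Si in Fe₃Al₂Si₃O₁₂: molar mass 497.742 g/mol; 3×28.085 = 84.255 g → 16.93 wt%.
Si in CaMgSi₂O₆: molar mass 216.547 g/mol; 2×28.085 = 56.170 g → 25.94 wt%.
Difference = 16.93 − 25.94 = -9.01 percentage points.

-9.01 percentage points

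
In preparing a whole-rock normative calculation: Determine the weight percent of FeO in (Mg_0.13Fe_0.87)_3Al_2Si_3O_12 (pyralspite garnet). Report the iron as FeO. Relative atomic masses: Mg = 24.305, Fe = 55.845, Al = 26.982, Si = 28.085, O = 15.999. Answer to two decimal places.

Formula mass = 485.441 g/mol.
2.61 Fe → 2.6100 mol FeO per formula unit; M(FeO) = 71.844, so FeO mass = 187.513 g.
187.513/485.441 × 100 = 38.63 wt%.

38.63 wt%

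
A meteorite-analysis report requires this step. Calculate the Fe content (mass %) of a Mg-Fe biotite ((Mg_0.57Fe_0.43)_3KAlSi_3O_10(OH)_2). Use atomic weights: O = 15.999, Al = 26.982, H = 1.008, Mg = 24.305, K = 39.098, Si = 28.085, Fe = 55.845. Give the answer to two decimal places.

M((Mg_0.57Fe_0.43)_3KAlSi_3O_10(OH)_2) = 457.941 g/mol.
Fe contributes 1.29 × 55.845 = 72.040 g per mole.
72.040/457.941 = 0.1573 → 15.73%.

15.73 mass %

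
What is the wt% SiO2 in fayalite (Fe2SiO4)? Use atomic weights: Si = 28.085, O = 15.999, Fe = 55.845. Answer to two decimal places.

29.49 wt%

Molar mass of Fe2SiO4 = 2·55.845 + 1·28.085 + 4·15.999 = 203.771 g/mol.
Each formula unit contains 1 Si, equivalent to 1/1 = 1.0000 mol SiO2.
M(SiO2) = 1×28.085 + 2×15.999 = 60.083 g/mol.
Mass of SiO2 per formula unit = 1.0000 × 60.083 = 60.083 g.
SiO2 wt% = 60.083 / 203.771 × 100 = 29.49%.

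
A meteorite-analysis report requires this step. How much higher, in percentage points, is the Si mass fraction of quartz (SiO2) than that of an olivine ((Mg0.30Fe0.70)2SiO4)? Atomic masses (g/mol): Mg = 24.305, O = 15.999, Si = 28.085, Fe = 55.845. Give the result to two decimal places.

31.55 percentage points

Si in SiO2: molar mass 60.083 g/mol; 1×28.085 = 28.085 g → 46.74 wt%.
Si in (Mg0.30Fe0.70)2SiO4: molar mass 184.847 g/mol; 1×28.085 = 28.085 g → 15.19 wt%.
Difference = 46.74 − 15.19 = 31.55 percentage points.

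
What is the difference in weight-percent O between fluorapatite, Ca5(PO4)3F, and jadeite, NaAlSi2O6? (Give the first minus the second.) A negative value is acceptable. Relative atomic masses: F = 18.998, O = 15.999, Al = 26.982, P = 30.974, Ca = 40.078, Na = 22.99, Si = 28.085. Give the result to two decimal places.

-9.42 percentage points

O in Ca5(PO4)3F: molar mass 504.298 g/mol; 12×15.999 = 191.988 g → 38.07 wt%.
O in NaAlSi2O6: molar mass 202.136 g/mol; 6×15.999 = 95.994 g → 47.49 wt%.
Difference = 38.07 − 47.49 = -9.42 percentage points.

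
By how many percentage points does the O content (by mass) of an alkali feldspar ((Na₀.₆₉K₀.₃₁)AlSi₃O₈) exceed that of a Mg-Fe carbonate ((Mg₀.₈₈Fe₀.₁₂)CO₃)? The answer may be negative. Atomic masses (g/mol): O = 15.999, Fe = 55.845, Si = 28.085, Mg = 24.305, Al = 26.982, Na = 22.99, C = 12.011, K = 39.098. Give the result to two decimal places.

First mineral: 127.992 g O in 267.212 g formula = 47.90 wt% O.
Second mineral: 47.997 g O in 88.098 g formula = 54.48 wt% O.
47.90% − 54.48% gives a difference of -6.58 percentage points.

-6.58 percentage points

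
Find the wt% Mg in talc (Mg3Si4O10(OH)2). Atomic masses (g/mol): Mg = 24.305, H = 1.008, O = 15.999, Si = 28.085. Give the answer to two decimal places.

19.23 mass %

Molar mass of Mg3Si4O10(OH)2: 3×24.305 + 4×28.085 + 12×15.999 + 2×1.008 = 379.259 g/mol.
Mass of Mg per formula unit: 3 × 24.305 = 72.915 g.
Weight fraction Mg = 72.915 / 379.259 = 0.1923.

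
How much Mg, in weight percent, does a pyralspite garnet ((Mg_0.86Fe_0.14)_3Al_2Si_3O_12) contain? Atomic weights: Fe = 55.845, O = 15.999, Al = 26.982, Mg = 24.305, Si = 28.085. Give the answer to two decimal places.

Formula mass = 2.58·24.305 + 0.42·55.845 + 2·26.982 + 3·28.085 + 12·15.999 = 416.369 g/mol, of which 62.707 g is Mg.
So Mg makes up 62.707/416.369 = 0.1506 of the mass, i.e. 15.06%.

15.06 weight percent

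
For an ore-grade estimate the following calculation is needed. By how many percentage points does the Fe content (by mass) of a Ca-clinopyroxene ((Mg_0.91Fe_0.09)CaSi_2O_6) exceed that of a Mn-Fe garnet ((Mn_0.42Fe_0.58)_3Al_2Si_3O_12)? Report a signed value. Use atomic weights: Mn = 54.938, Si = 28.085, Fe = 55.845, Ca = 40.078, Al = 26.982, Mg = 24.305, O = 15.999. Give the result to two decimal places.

-17.28 percentage points

Fe in (Mg_0.91Fe_0.09)CaSi_2O_6: molar mass 219.386 g/mol; 0.09×55.845 = 5.026 g → 2.29 wt%.
Fe in (Mn_0.42Fe_0.58)_3Al_2Si_3O_12: molar mass 496.599 g/mol; 1.74×55.845 = 97.170 g → 19.57 wt%.
Difference = 2.29 − 19.57 = -17.28 percentage points.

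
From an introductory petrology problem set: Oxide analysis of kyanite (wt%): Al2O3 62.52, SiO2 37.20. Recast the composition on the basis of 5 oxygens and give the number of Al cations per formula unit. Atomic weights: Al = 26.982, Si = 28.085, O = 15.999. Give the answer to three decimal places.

1.992 Al apfu

Al2O3: 62.52/101.961 = 0.61318 mol → 1.22636 mol Al, 1.83954 mol O.
SiO2: 37.20/60.083 = 0.61914 mol → 0.61914 mol Si, 1.23828 mol O.
Total oxygen = 3.07782 mol. Normalization factor = 5/3.07782 = 1.62453.
Al per 5 O = 1.22636 × 1.62453 = 1.992.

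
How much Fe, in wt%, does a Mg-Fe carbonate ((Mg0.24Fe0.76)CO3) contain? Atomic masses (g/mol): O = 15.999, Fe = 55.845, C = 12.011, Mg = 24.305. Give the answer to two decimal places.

39.20 wt%

M((Mg0.24Fe0.76)CO3) = 108.283 g/mol.
Fe contributes 0.76 × 55.845 = 42.442 g per mole.
42.442/108.283 = 0.3920 → 39.20%.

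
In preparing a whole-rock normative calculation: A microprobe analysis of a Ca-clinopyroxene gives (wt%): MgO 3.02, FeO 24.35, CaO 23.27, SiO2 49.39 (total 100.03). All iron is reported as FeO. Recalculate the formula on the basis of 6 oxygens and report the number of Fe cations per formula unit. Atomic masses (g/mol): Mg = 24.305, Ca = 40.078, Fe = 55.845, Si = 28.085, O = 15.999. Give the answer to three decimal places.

MgO (M=40.304): mol = 0.07493; Mg = 0.07493, O = 0.07493.
FeO (M=71.844): mol = 0.33893; Fe = 0.33893, O = 0.33893.
CaO (M=56.077): mol = 0.41497; Ca = 0.41497, O = 0.41497.
SiO2 (M=60.083): mol = 0.82203; Si = 0.82203, O = 1.64406.
ΣO = 2.47289; factor = 6/ΣO = 2.42631.
Fe apfu = 0.33893 × 2.42631 = 0.822.

0.822 Fe apfu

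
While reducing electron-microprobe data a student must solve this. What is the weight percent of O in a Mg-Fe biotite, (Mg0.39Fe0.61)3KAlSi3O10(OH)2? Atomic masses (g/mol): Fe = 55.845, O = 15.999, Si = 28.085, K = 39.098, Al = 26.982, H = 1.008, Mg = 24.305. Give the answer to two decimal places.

40.42 weight percent

Molar mass of (Mg0.39Fe0.61)3KAlSi3O10(OH)2: 1.17*24.305 + 1.83*55.845 + 1*39.098 + 1*26.982 + 3*28.085 + 12*15.999 + 2*1.008 = 474.972 g/mol.
Mass of O per formula unit: 12 × 15.999 = 191.988 g.
Weight fraction O = 191.988 / 474.972 = 0.4042.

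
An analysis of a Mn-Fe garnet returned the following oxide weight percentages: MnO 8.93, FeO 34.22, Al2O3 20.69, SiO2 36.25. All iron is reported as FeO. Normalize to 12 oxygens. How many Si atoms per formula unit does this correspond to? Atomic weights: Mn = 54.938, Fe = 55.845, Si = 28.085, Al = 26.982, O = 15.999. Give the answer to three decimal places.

2.995 Si apfu

8.93 wt% MnO ÷ 70.937 g/mol = 0.12589 mol, giving 0.12589 Mn and 0.12589 O.
34.22 wt% FeO ÷ 71.844 g/mol = 0.47631 mol, giving 0.47631 Fe and 0.47631 O.
20.69 wt% Al2O3 ÷ 101.961 g/mol = 0.20292 mol, giving 0.40584 Al and 0.60876 O.
36.25 wt% SiO2 ÷ 60.083 g/mol = 0.60333 mol, giving 0.60333 Si and 1.20666 O.
Oxygen sums to 2.41762; scaling by 12/2.41762 = 4.96356 puts the formula on 12 O.
Si: 0.60333 × 4.96356 = 2.995 atoms per formula unit.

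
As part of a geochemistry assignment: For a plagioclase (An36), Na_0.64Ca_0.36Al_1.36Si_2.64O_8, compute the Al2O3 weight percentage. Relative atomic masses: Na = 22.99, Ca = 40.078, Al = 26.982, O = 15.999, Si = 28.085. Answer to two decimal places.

25.87 wt%

M(Na_0.64Ca_0.36Al_1.36Si_2.64O_8) = 267.974 g/mol; M(Al2O3) = 101.961 g/mol.
Moles Al2O3 per formula unit = 1.36 Al ÷ 2 = 0.6800.
Al2O3 fraction = (0.6800 × 101.961) / 267.974 = 69.333/267.974 = 0.2587.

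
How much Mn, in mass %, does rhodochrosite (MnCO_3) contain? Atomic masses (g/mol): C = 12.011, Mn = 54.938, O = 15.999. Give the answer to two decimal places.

M(MnCO_3) = 114.946 g/mol.
Mn contributes 1 × 54.938 = 54.938 g per mole.
54.938/114.946 = 0.4779 → 47.79%.

47.79 mass %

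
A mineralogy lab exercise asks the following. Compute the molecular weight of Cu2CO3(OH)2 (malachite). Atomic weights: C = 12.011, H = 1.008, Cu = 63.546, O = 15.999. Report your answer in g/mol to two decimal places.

221.11 g/mol

The formula mass is the sum 2*63.546 + 1*12.011 + 5*15.999 + 2*1.008.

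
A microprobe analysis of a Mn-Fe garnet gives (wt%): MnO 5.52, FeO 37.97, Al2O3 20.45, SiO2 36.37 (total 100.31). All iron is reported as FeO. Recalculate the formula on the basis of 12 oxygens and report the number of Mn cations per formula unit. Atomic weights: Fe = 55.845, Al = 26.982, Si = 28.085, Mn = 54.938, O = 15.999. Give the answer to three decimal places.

MnO (M=70.937): mol = 0.07782; Mn = 0.07782, O = 0.07782.
FeO (M=71.844): mol = 0.52851; Fe = 0.52851, O = 0.52851.
Al2O3 (M=101.961): mol = 0.20057; Al = 0.40114, O = 0.60171.
SiO2 (M=60.083): mol = 0.60533; Si = 0.60533, O = 1.21066.
ΣO = 2.41870; factor = 12/ΣO = 4.96134.
Mn apfu = 0.07782 × 4.96134 = 0.386.

0.386 Mn apfu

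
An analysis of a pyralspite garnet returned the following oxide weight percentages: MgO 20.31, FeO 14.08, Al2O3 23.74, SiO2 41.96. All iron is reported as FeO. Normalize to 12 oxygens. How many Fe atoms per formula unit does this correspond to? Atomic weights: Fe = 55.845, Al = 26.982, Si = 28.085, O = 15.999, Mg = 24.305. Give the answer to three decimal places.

0.841 Fe apfu

MgO: 20.31/40.304 = 0.50392 mol → 0.50392 mol Mg, 0.50392 mol O.
FeO: 14.08/71.844 = 0.19598 mol → 0.19598 mol Fe, 0.19598 mol O.
Al2O3: 23.74/101.961 = 0.23283 mol → 0.46566 mol Al, 0.69849 mol O.
SiO2: 41.96/60.083 = 0.69837 mol → 0.69837 mol Si, 1.39674 mol O.
Total oxygen = 2.79513 mol. Normalization factor = 12/2.79513 = 4.29318.
Fe per 12 O = 0.19598 × 4.29318 = 0.841.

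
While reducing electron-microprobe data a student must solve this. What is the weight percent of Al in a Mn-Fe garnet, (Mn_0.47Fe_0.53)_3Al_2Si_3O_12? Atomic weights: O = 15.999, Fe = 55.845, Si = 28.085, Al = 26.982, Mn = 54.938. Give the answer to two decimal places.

10.87 mass %

Molar mass of (Mn_0.47Fe_0.53)_3Al_2Si_3O_12: 1.41*54.938 + 1.59*55.845 + 2*26.982 + 3*28.085 + 12*15.999 = 496.463 g/mol.
Mass of Al per formula unit: 2 × 26.982 = 53.964 g.
Weight fraction Al = 53.964 / 496.463 = 0.1087.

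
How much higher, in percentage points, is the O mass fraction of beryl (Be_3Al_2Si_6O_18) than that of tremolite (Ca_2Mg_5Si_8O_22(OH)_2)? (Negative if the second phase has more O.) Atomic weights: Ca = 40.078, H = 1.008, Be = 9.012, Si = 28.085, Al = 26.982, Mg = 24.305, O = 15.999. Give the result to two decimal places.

6.31 percentage points

O in Be_3Al_2Si_6O_18: molar mass 537.492 g/mol; 18×15.999 = 287.982 g → 53.58 wt%.
O in Ca_2Mg_5Si_8O_22(OH)_2: molar mass 812.353 g/mol; 24×15.999 = 383.976 g → 47.27 wt%.
Difference = 53.58 − 47.27 = 6.31 percentage points.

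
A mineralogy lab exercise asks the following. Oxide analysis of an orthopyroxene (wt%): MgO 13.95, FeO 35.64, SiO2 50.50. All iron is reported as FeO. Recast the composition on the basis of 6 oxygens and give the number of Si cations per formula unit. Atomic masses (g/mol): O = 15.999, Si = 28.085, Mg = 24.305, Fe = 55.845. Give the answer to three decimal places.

13.95 wt% MgO ÷ 40.304 g/mol = 0.34612 mol, giving 0.34612 Mg and 0.34612 O.
35.64 wt% FeO ÷ 71.844 g/mol = 0.49607 mol, giving 0.49607 Fe and 0.49607 O.
50.50 wt% SiO2 ÷ 60.083 g/mol = 0.84050 mol, giving 0.84050 Si and 1.68100 O.
Oxygen sums to 2.52319; scaling by 6/2.52319 = 2.37794 puts the formula on 6 O.
Si: 0.84050 × 2.37794 = 1.999 atoms per formula unit.

1.999 Si apfu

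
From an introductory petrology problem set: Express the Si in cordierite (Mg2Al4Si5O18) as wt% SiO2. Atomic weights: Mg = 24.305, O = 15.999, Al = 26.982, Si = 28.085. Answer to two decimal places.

51.36 wt%

M(Mg2Al4Si5O18) = 584.945 g/mol; M(SiO2) = 60.083 g/mol.
Moles SiO2 per formula unit = 5 Si ÷ 1 = 5.0000.
SiO2 fraction = (5.0000 × 60.083) / 584.945 = 300.415/584.945 = 0.5136.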